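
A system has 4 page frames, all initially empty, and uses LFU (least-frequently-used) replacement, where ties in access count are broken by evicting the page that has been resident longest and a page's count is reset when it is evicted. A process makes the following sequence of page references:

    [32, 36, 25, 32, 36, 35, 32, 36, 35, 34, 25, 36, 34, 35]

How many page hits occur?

32 -> miss, frames [32]
36 -> miss, frames [32, 36]
25 -> miss, frames [32, 36, 25]
32 -> hit
36 -> hit
35 -> miss, frames [32, 36, 25, 35]
32 -> hit
36 -> hit
35 -> hit
34 -> miss, evict 25, frames [32, 36, 35, 34]
25 -> miss, evict 34, frames [32, 36, 35, 25]
36 -> hit
34 -> miss, evict 25, frames [32, 36, 35, 34]
35 -> hit
Hits: 7.

7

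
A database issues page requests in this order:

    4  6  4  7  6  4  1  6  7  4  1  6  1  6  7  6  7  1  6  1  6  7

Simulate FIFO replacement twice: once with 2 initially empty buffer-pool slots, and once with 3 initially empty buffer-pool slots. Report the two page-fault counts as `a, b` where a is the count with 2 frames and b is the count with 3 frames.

14, 8

2 frames: F F . F . F F F F F F F . . F . . F F . . F → 14 faults.
3 frames: F F . F . . F . . F . F . . F . . F . . . . → 8 faults.
8 < 14: adding a frame reduced faults, as is typical.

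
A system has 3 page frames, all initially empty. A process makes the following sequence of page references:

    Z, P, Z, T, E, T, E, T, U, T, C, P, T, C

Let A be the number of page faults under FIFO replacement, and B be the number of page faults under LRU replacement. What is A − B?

Under FIFO: F F . F F . . . F . F F F . → 8 faults.
Under LRU: F F . F F . . . F . F F . . → 7 faults.
A − B = 8 − 7 = 1.

1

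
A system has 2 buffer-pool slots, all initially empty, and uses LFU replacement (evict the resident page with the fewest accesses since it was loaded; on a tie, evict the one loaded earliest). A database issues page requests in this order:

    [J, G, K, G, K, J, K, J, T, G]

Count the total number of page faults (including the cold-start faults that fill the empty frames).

J -> fault, frames [J]
G -> fault, frames [J, G]
K -> fault, evict J, frames [G, K]
G -> hit
K -> hit
J -> fault, evict G, frames [K, J]
K -> hit
J -> hit
T -> fault, evict J, frames [K, T]
G -> fault, evict T, frames [K, G]
Page faults: 6.

6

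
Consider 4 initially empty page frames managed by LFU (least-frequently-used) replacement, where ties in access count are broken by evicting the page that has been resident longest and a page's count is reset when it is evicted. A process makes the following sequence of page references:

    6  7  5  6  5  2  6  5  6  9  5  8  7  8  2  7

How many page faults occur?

9

6 → miss, frames {6}
7 → miss, frames {6,7}
5 → miss, frames {6,7,5}
6 → hit
5 → hit
2 → miss, frames {6,7,5,2}
6 → hit
5 → hit
6 → hit
9 → miss, evict 7, frames {6,5,2,9}
5 → hit
8 → miss, evict 2, frames {6,5,9,8}
7 → miss, evict 9, frames {6,5,8,7}
8 → hit
2 → miss, evict 7, frames {6,5,8,2}
7 → miss, evict 2, frames {6,5,8,7}
Page faults: 9.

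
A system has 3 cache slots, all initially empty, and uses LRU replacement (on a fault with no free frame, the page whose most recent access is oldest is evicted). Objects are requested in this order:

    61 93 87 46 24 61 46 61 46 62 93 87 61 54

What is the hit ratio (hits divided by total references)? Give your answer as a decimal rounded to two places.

0.21

61 -> fault, frames [61]
93 -> fault, frames [61, 93]
87 -> fault, frames [61, 93, 87]
46 -> fault, evict 61, frames [93, 87, 46]
24 -> fault, evict 93, frames [87, 46, 24]
61 -> fault, evict 87, frames [46, 24, 61]
46 -> hit
61 -> hit
46 -> hit
62 -> fault, evict 24, frames [61, 46, 62]
93 -> fault, evict 61, frames [46, 62, 93]
87 -> fault, evict 46, frames [62, 93, 87]
61 -> fault, evict 62, frames [93, 87, 61]
54 -> fault, evict 93, frames [87, 61, 54]
Hits: 3 of 14 references → 3/14 = 0.2143.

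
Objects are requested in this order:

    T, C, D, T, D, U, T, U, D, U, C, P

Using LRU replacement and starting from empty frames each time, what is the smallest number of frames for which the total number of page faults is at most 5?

4

f=1: 12 faults
f=2: 9 faults
f=3: 6 faults
f=4: 5 faults
f=5: 5 faults
Smallest f with faults ≤ 5 is 4.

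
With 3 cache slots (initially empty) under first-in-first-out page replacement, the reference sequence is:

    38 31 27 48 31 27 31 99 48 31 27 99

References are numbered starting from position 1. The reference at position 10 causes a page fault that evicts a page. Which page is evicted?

pos 1: 38 → miss, frames [38]
pos 2: 31 → miss, frames [38, 31]
pos 3: 27 → miss, frames [38, 31, 27]
pos 4: 48 → miss, evict 38, frames [31, 27, 48]
pos 5: 31 → hit
pos 6: 27 → hit
pos 7: 31 → hit
pos 8: 99 → miss, evict 31, frames [27, 48, 99]
pos 9: 48 → hit
pos 10: 31 → miss, evict 27, frames [48, 99, 31]
At position 10, page 27 is evicted.

27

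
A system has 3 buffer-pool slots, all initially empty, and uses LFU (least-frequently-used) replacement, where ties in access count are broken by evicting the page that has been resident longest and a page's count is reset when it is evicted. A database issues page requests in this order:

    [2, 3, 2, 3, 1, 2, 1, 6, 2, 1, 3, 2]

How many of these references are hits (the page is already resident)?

2: miss, frames (2)
3: miss, frames (2 3)
2: hit
3: hit
1: miss, frames (2 3 1)
2: hit
1: hit
6: miss, evict 3, frames (2 1 6)
2: hit
1: hit
3: miss, evict 6, frames (2 1 3)
2: hit
Hits: 7.

7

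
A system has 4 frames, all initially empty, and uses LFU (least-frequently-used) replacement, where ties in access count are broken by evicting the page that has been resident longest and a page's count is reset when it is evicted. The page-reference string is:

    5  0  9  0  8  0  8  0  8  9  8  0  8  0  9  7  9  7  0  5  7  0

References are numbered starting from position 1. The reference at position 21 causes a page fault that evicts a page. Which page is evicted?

pos 1: 5: miss, frames (5)
pos 2: 0: miss, frames (5 0)
pos 3: 9: miss, frames (5 0 9)
pos 4: 0: hit
pos 5: 8: miss, frames (5 0 9 8)
pos 6: 0: hit
pos 7: 8: hit
pos 8: 0: hit
pos 9: 8: hit
pos 10: 9: hit
pos 11: 8: hit
pos 12: 0: hit
pos 13: 8: hit
pos 14: 0: hit
pos 15: 9: hit
pos 16: 7: miss, evict 5, frames (0 9 8 7)
pos 17: 9: hit
pos 18: 7: hit
pos 19: 0: hit
pos 20: 5: miss, evict 7, frames (0 9 8 5)
pos 21: 7: miss, evict 5, frames (0 9 8 7)
At position 21, page 5 is evicted.

5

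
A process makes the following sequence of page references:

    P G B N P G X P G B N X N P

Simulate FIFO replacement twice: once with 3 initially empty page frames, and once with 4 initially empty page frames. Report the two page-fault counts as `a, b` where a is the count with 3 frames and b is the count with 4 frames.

10, 11

3 frames: F F F F F F F . . F F . . F → 10 faults.
4 frames: F F F F . . F F F F F F . F → 11 faults.
11 > 10: adding a frame increased faults — Belady's anomaly.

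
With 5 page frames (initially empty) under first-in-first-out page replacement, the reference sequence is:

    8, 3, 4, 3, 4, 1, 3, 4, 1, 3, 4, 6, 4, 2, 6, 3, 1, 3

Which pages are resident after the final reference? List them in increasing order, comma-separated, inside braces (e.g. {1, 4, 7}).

{1, 2, 3, 4, 6}

8 -> fault, frames {8}
3 -> fault, frames {8,3}
4 -> fault, frames {8,3,4}
3 -> hit
4 -> hit
1 -> fault, frames {8,3,4,1}
3 -> hit
4 -> hit
1 -> hit
3 -> hit
4 -> hit
6 -> fault, frames {8,3,4,1,6}
4 -> hit
2 -> fault, evict 8, frames {3,4,1,6,2}
6 -> hit
3 -> hit
1 -> hit
3 -> hit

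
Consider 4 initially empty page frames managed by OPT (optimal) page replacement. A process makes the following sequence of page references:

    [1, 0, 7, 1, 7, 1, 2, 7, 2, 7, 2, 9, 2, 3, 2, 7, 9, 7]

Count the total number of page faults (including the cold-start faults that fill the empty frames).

1 → miss, frames [1]
0 → miss, frames [1, 0]
7 → miss, frames [1, 0, 7]
1 → hit
7 → hit
1 → hit
2 → miss, frames [1, 0, 7, 2]
7 → hit
2 → hit
7 → hit
2 → hit
9 → miss, evict 0, frames [1, 7, 2, 9]
2 → hit
3 → miss, evict 1, frames [7, 2, 9, 3]
2 → hit
7 → hit
9 → hit
7 → hit
Page faults: 6.

6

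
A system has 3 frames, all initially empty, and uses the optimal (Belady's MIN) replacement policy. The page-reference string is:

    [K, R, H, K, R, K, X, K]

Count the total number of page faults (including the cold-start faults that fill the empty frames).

4

K -> fault, frames {K}
R -> fault, frames {K,R}
H -> fault, frames {K,R,H}
K -> hit
R -> hit
K -> hit
X -> fault, evict H, frames {K,R,X}
K -> hit
Page faults: 4.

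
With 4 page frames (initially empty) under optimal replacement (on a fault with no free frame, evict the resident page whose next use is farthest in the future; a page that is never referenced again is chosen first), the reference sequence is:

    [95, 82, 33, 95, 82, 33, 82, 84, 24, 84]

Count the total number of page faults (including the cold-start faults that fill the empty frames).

95 -> fault, frames [95]
82 -> fault, frames [95, 82]
33 -> fault, frames [95, 82, 33]
95 -> hit
82 -> hit
33 -> hit
82 -> hit
84 -> fault, frames [95, 82, 33, 84]
24 -> fault, evict 33, frames [95, 82, 84, 24]
84 -> hit
Page faults: 5.

5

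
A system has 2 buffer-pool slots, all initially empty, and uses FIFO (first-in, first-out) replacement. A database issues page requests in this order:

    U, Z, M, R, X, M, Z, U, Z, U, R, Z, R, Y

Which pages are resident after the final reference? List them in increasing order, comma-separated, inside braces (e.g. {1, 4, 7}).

U: miss, frames [U]
Z: miss, frames [U, Z]
M: miss, evict U, frames [Z, M]
R: miss, evict Z, frames [M, R]
X: miss, evict M, frames [R, X]
M: miss, evict R, frames [X, M]
Z: miss, evict X, frames [M, Z]
U: miss, evict M, frames [Z, U]
Z: hit
U: hit
R: miss, evict Z, frames [U, R]
Z: miss, evict U, frames [R, Z]
R: hit
Y: miss, evict R, frames [Z, Y]

{Y, Z}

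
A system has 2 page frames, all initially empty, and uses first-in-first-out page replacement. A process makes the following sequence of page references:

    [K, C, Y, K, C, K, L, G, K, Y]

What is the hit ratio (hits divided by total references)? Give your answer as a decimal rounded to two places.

0.10

K -> fault, frames {K}
C -> fault, frames {K,C}
Y -> fault, evict K, frames {C,Y}
K -> fault, evict C, frames {Y,K}
C -> fault, evict Y, frames {K,C}
K -> hit
L -> fault, evict K, frames {C,L}
G -> fault, evict C, frames {L,G}
K -> fault, evict L, frames {G,K}
Y -> fault, evict G, frames {K,Y}
Hits: 1 of 10 references → 1/10 = 0.1000.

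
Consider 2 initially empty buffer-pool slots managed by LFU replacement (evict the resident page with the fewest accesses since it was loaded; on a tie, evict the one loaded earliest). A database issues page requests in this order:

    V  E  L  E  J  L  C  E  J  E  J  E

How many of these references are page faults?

V -> miss, frames {V}
E -> miss, frames {V,E}
L -> miss, evict V, frames {E,L}
E -> hit
J -> miss, evict L, frames {E,J}
L -> miss, evict J, frames {E,L}
C -> miss, evict L, frames {E,C}
E -> hit
J -> miss, evict C, frames {E,J}
E -> hit
J -> hit
E -> hit
Page faults: 7.

7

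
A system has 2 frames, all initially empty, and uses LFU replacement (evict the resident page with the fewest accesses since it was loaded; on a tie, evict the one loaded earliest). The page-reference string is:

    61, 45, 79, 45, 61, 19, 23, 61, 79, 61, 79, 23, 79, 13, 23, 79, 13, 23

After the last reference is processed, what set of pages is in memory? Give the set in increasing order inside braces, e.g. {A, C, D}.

{23, 45}

61 → miss, frames (61)
45 → miss, frames (61 45)
79 → miss, evict 61, frames (45 79)
45 → hit
61 → miss, evict 79, frames (45 61)
19 → miss, evict 61, frames (45 19)
23 → miss, evict 19, frames (45 23)
61 → miss, evict 23, frames (45 61)
79 → miss, evict 61, frames (45 79)
61 → miss, evict 79, frames (45 61)
79 → miss, evict 61, frames (45 79)
23 → miss, evict 79, frames (45 23)
79 → miss, evict 23, frames (45 79)
13 → miss, evict 79, frames (45 13)
23 → miss, evict 13, frames (45 23)
79 → miss, evict 23, frames (45 79)
13 → miss, evict 79, frames (45 13)
23 → miss, evict 13, frames (45 23)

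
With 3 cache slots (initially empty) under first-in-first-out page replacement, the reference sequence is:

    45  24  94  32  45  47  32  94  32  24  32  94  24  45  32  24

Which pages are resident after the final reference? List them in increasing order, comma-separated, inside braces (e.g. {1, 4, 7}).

{24, 32, 45}

45 -> fault, frames [45]
24 -> fault, frames [45, 24]
94 -> fault, frames [45, 24, 94]
32 -> fault, evict 45, frames [24, 94, 32]
45 -> fault, evict 24, frames [94, 32, 45]
47 -> fault, evict 94, frames [32, 45, 47]
32 -> hit
94 -> fault, evict 32, frames [45, 47, 94]
32 -> fault, evict 45, frames [47, 94, 32]
24 -> fault, evict 47, frames [94, 32, 24]
32 -> hit
94 -> hit
24 -> hit
45 -> fault, evict 94, frames [32, 24, 45]
32 -> hit
24 -> hit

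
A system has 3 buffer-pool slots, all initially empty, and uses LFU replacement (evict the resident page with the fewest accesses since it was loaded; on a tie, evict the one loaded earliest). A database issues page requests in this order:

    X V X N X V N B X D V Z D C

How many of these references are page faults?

X -> miss, frames (X)
V -> miss, frames (X V)
X -> hit
N -> miss, frames (X V N)
X -> hit
V -> hit
N -> hit
B -> miss, evict V, frames (X N B)
X -> hit
D -> miss, evict B, frames (X N D)
V -> miss, evict D, frames (X N V)
Z -> miss, evict V, frames (X N Z)
D -> miss, evict Z, frames (X N D)
C -> miss, evict D, frames (X N C)
Page faults: 9.

9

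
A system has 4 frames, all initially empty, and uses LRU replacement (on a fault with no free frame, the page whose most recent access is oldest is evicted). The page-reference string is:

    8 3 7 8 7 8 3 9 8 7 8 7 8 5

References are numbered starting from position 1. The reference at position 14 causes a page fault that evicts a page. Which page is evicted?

pos 1: 8 → miss, frames {8}
pos 2: 3 → miss, frames {8,3}
pos 3: 7 → miss, frames {8,3,7}
pos 4: 8 → hit
pos 5: 7 → hit
pos 6: 8 → hit
pos 7: 3 → hit
pos 8: 9 → miss, frames {7,8,3,9}
pos 9: 8 → hit
pos 10: 7 → hit
pos 11: 8 → hit
pos 12: 7 → hit
pos 13: 8 → hit
pos 14: 5 → miss, evict 3, frames {9,7,8,5}
At position 14, page 3 is evicted.

3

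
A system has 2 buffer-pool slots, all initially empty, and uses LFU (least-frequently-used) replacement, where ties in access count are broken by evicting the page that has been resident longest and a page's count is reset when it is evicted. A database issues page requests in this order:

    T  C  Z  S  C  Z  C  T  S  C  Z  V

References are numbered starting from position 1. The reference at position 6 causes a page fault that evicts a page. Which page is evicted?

pos 1: T → miss, frames [T]
pos 2: C → miss, frames [T, C]
pos 3: Z → miss, evict T, frames [C, Z]
pos 4: S → miss, evict C, frames [Z, S]
pos 5: C → miss, evict Z, frames [S, C]
pos 6: Z → miss, evict S, frames [C, Z]
At position 6, page S is evicted.

S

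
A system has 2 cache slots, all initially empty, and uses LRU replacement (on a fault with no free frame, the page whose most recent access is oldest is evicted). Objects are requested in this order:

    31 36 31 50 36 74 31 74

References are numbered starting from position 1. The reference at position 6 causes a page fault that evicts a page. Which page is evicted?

pos 1: 31 -> miss, frames (31)
pos 2: 36 -> miss, frames (31 36)
pos 3: 31 -> hit
pos 4: 50 -> miss, evict 36, frames (31 50)
pos 5: 36 -> miss, evict 31, frames (50 36)
pos 6: 74 -> miss, evict 50, frames (36 74)
At position 6, page 50 is evicted.

50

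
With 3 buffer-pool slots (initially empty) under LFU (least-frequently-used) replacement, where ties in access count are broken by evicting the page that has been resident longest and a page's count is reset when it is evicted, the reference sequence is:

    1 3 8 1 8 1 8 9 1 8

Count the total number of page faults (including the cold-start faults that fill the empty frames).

4

1 → fault, frames [1]
3 → fault, frames [1, 3]
8 → fault, frames [1, 3, 8]
1 → hit
8 → hit
1 → hit
8 → hit
9 → fault, evict 3, frames [1, 8, 9]
1 → hit
8 → hit
Page faults: 4.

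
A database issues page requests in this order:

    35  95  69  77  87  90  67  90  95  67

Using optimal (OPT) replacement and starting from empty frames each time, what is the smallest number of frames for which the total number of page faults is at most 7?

f=1: 10 faults
f=2: 8 faults
f=3: 7 faults
f=4: 7 faults
f=5: 7 faults
f=6: 7 faults
f=7: 7 faults
Smallest f with faults ≤ 7 is 3.

3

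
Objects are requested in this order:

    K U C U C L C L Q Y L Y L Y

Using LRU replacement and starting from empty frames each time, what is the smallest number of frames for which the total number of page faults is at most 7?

f=1: 14 faults
f=2: 7 faults
f=3: 6 faults
f=4: 6 faults
f=5: 6 faults
f=6: 6 faults
Smallest f with faults ≤ 7 is 2.

2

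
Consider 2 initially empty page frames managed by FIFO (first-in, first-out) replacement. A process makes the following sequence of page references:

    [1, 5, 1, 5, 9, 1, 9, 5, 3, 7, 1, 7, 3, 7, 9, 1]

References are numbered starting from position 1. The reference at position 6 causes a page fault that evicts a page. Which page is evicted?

5

pos 1: 1 -> fault, frames [1]
pos 2: 5 -> fault, frames [1, 5]
pos 3: 1 -> hit
pos 4: 5 -> hit
pos 5: 9 -> fault, evict 1, frames [5, 9]
pos 6: 1 -> fault, evict 5, frames [9, 1]
At position 6, page 5 is evicted.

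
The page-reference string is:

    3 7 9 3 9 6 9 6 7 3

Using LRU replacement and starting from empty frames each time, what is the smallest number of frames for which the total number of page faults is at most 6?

3

f=1: 10 faults
f=2: 7 faults
f=3: 6 faults
f=4: 4 faults
Smallest f with faults ≤ 6 is 3.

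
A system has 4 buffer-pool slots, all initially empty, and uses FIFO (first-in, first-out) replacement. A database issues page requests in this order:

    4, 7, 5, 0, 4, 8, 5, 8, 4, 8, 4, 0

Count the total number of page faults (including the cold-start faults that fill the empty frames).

4 -> fault, frames (4)
7 -> fault, frames (4 7)
5 -> fault, frames (4 7 5)
0 -> fault, frames (4 7 5 0)
4 -> hit
8 -> fault, evict 4, frames (7 5 0 8)
5 -> hit
8 -> hit
4 -> fault, evict 7, frames (5 0 8 4)
8 -> hit
4 -> hit
0 -> hit
Page faults: 6.

6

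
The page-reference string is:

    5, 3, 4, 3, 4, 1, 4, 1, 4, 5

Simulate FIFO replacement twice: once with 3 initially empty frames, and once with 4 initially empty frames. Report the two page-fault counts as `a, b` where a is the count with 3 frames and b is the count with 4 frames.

3 frames: F F F . . F . . . F → 5 faults.
4 frames: F F F . . F . . . . → 4 faults.
4 < 5: adding a frame reduced faults, as is typical.

5, 4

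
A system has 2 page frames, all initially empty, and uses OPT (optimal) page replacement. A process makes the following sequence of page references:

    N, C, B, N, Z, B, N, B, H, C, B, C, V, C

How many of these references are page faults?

8

N -> fault, frames [N]
C -> fault, frames [N, C]
B -> fault, evict C, frames [N, B]
N -> hit
Z -> fault, evict N, frames [B, Z]
B -> hit
N -> fault, evict Z, frames [B, N]
B -> hit
H -> fault, evict N, frames [B, H]
C -> fault, evict H, frames [B, C]
B -> hit
C -> hit
V -> fault, evict B, frames [C, V]
C -> hit
Page faults: 8.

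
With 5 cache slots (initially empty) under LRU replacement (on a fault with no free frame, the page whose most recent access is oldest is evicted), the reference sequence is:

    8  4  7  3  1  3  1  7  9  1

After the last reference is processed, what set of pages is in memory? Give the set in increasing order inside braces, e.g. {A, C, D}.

8 -> miss, frames [8]
4 -> miss, frames [8, 4]
7 -> miss, frames [8, 4, 7]
3 -> miss, frames [8, 4, 7, 3]
1 -> miss, frames [8, 4, 7, 3, 1]
3 -> hit
1 -> hit
7 -> hit
9 -> miss, evict 8, frames [4, 3, 1, 7, 9]
1 -> hit

{1, 3, 4, 7, 9}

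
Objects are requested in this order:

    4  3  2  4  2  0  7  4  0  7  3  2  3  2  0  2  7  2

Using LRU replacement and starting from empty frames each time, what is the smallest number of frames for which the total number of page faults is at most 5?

f=1: 18 faults
f=2: 13 faults
f=3: 10 faults
f=4: 7 faults
f=5: 5 faults
Smallest f with faults ≤ 5 is 5.

5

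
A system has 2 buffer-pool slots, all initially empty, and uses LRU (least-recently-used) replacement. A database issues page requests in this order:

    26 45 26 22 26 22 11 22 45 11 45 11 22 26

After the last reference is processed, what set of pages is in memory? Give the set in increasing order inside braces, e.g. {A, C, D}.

26: miss, frames (26)
45: miss, frames (26 45)
26: hit
22: miss, evict 45, frames (26 22)
26: hit
22: hit
11: miss, evict 26, frames (22 11)
22: hit
45: miss, evict 11, frames (22 45)
11: miss, evict 22, frames (45 11)
45: hit
11: hit
22: miss, evict 45, frames (11 22)
26: miss, evict 11, frames (22 26)

{22, 26}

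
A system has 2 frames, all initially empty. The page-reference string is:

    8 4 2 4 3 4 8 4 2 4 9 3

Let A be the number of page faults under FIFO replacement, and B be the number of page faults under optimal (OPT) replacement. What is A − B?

Under FIFO: F F F . F F F . F F F F → 10 faults.
Under OPT: F F F . F . F . F . F F → 8 faults.
A − B = 10 − 8 = 2.

2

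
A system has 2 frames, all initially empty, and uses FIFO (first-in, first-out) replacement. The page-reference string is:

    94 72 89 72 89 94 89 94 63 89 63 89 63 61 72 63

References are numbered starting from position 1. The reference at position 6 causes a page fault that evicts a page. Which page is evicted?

pos 1: 94 → fault, frames [94]
pos 2: 72 → fault, frames [94, 72]
pos 3: 89 → fault, evict 94, frames [72, 89]
pos 4: 72 → hit
pos 5: 89 → hit
pos 6: 94 → fault, evict 72, frames [89, 94]
At position 6, page 72 is evicted.

72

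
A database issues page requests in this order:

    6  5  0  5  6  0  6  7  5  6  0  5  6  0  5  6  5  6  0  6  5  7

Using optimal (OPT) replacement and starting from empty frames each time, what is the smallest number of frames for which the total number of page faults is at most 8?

f=1: 22 faults
f=2: 12 faults
f=3: 6 faults
f=4: 4 faults
Smallest f with faults ≤ 8 is 3.

3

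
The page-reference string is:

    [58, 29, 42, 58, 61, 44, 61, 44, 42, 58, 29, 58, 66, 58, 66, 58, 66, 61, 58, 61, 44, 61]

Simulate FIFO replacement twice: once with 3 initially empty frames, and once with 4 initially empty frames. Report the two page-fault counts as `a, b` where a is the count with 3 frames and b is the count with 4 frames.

11, 10

3 frames: F F F . F F . . . F F . F . . . . F F . F . → 11 faults.
4 frames: F F F . F F . . . F F . F . . . . F . . F . → 10 faults.
10 < 11: adding a frame reduced faults, as is typical.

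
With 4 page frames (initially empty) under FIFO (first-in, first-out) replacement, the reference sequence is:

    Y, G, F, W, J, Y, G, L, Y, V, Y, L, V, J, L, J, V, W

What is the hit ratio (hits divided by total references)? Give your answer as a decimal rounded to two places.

Y: miss, frames [Y]
G: miss, frames [Y, G]
F: miss, frames [Y, G, F]
W: miss, frames [Y, G, F, W]
J: miss, evict Y, frames [G, F, W, J]
Y: miss, evict G, frames [F, W, J, Y]
G: miss, evict F, frames [W, J, Y, G]
L: miss, evict W, frames [J, Y, G, L]
Y: hit
V: miss, evict J, frames [Y, G, L, V]
Y: hit
L: hit
V: hit
J: miss, evict Y, frames [G, L, V, J]
L: hit
J: hit
V: hit
W: miss, evict G, frames [L, V, J, W]
Hits: 7 of 18 references → 7/18 = 0.3889.

0.39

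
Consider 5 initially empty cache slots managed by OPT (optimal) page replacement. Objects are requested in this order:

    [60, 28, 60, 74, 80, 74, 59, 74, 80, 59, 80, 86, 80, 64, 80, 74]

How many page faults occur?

60 → miss, frames {60}
28 → miss, frames {60,28}
60 → hit
74 → miss, frames {60,28,74}
80 → miss, frames {60,28,74,80}
74 → hit
59 → miss, frames {60,28,74,80,59}
74 → hit
80 → hit
59 → hit
80 → hit
86 → miss, evict 59, frames {60,28,74,80,86}
80 → hit
64 → miss, evict 86, frames {60,28,74,80,64}
80 → hit
74 → hit
Page faults: 7.

7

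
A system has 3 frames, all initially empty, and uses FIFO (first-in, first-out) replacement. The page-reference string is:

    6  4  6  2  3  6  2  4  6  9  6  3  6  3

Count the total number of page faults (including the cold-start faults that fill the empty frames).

9

6 → miss, frames (6)
4 → miss, frames (6 4)
6 → hit
2 → miss, frames (6 4 2)
3 → miss, evict 6, frames (4 2 3)
6 → miss, evict 4, frames (2 3 6)
2 → hit
4 → miss, evict 2, frames (3 6 4)
6 → hit
9 → miss, evict 3, frames (6 4 9)
6 → hit
3 → miss, evict 6, frames (4 9 3)
6 → miss, evict 4, frames (9 3 6)
3 → hit
Page faults: 9.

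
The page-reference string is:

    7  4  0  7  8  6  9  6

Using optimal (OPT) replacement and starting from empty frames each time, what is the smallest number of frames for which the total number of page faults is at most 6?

f=1: 8 faults
f=2: 6 faults
f=3: 6 faults
f=4: 6 faults
f=5: 6 faults
f=6: 6 faults
Smallest f with faults ≤ 6 is 2.

2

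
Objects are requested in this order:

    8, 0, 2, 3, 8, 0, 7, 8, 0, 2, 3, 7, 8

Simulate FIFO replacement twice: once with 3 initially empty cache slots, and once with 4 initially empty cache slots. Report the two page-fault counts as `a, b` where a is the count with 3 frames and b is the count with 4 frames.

10, 11

3 frames: F F F F F F F . . F F . F → 10 faults.
4 frames: F F F F . . F F F F F F F → 11 faults.
11 > 10: adding a frame increased faults — Belady's anomaly.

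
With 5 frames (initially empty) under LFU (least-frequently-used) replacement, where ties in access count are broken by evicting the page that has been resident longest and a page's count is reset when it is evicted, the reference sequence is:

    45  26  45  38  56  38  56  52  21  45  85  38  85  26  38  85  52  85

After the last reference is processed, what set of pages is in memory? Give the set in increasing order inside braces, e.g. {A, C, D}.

{38, 45, 52, 56, 85}

45: fault, frames {45}
26: fault, frames {45,26}
45: hit
38: fault, frames {45,26,38}
56: fault, frames {45,26,38,56}
38: hit
56: hit
52: fault, frames {45,26,38,56,52}
21: fault, evict 26, frames {45,38,56,52,21}
45: hit
85: fault, evict 52, frames {45,38,56,21,85}
38: hit
85: hit
26: fault, evict 21, frames {45,38,56,85,26}
38: hit
85: hit
52: fault, evict 26, frames {45,38,56,85,52}
85: hit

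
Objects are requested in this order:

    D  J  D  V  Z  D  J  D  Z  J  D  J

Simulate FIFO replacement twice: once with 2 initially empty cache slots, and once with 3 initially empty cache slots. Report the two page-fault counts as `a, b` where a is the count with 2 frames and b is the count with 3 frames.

9, 6

2 frames: F F . F F F F . F . F F → 9 faults.
3 frames: F F . F F F F . . . . . → 6 faults.
6 < 9: adding a frame reduced faults, as is typical.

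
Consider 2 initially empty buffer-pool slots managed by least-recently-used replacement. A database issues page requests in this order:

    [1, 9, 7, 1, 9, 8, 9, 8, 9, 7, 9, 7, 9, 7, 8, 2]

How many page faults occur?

9

1 -> fault, frames {1}
9 -> fault, frames {1,9}
7 -> fault, evict 1, frames {9,7}
1 -> fault, evict 9, frames {7,1}
9 -> fault, evict 7, frames {1,9}
8 -> fault, evict 1, frames {9,8}
9 -> hit
8 -> hit
9 -> hit
7 -> fault, evict 8, frames {9,7}
9 -> hit
7 -> hit
9 -> hit
7 -> hit
8 -> fault, evict 9, frames {7,8}
2 -> fault, evict 7, frames {8,2}
Page faults: 9.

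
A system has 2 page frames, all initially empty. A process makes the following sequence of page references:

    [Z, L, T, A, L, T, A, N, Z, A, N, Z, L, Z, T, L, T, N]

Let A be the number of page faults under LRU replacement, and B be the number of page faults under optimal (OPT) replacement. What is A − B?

Under LRU: F F F F F F F F F F F F F . F F . F → 16 faults.
Under OPT: F F F F . F . F F . F . F . F . . F → 11 faults.
A − B = 16 − 11 = 5.

5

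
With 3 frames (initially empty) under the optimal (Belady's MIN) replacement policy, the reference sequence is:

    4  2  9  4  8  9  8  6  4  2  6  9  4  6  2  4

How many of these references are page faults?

4 -> miss, frames {4}
2 -> miss, frames {4,2}
9 -> miss, frames {4,2,9}
4 -> hit
8 -> miss, evict 2, frames {4,9,8}
9 -> hit
8 -> hit
6 -> miss, evict 8, frames {4,9,6}
4 -> hit
2 -> miss, evict 4, frames {9,6,2}
6 -> hit
9 -> hit
4 -> miss, evict 9, frames {6,2,4}
6 -> hit
2 -> hit
4 -> hit
Page faults: 7.

7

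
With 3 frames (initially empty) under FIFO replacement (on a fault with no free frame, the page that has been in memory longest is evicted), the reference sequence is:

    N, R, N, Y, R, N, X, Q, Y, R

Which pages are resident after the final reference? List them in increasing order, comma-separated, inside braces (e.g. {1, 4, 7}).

N: fault, frames [N]
R: fault, frames [N, R]
N: hit
Y: fault, frames [N, R, Y]
R: hit
N: hit
X: fault, evict N, frames [R, Y, X]
Q: fault, evict R, frames [Y, X, Q]
Y: hit
R: fault, evict Y, frames [X, Q, R]

{Q, R, X}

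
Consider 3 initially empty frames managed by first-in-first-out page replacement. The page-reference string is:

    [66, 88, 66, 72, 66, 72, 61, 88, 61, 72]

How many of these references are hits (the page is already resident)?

66 -> fault, frames [66]
88 -> fault, frames [66, 88]
66 -> hit
72 -> fault, frames [66, 88, 72]
66 -> hit
72 -> hit
61 -> fault, evict 66, frames [88, 72, 61]
88 -> hit
61 -> hit
72 -> hit
Hits: 6.

6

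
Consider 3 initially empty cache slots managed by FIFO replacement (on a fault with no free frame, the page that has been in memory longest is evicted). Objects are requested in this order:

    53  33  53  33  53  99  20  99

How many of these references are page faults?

4

53 → fault, frames {53}
33 → fault, frames {53,33}
53 → hit
33 → hit
53 → hit
99 → fault, frames {53,33,99}
20 → fault, evict 53, frames {33,99,20}
99 → hit
Page faults: 4.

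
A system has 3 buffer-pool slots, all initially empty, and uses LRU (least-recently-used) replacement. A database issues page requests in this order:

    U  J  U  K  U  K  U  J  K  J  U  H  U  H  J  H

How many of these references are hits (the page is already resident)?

U → miss, frames (U)
J → miss, frames (U J)
U → hit
K → miss, frames (J U K)
U → hit
K → hit
U → hit
J → hit
K → hit
J → hit
U → hit
H → miss, evict K, frames (J U H)
U → hit
H → hit
J → hit
H → hit
Hits: 12.

12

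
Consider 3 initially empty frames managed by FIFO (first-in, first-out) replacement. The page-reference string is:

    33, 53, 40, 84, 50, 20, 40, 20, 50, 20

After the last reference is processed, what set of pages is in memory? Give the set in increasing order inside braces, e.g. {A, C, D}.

33: fault, frames [33]
53: fault, frames [33, 53]
40: fault, frames [33, 53, 40]
84: fault, evict 33, frames [53, 40, 84]
50: fault, evict 53, frames [40, 84, 50]
20: fault, evict 40, frames [84, 50, 20]
40: fault, evict 84, frames [50, 20, 40]
20: hit
50: hit
20: hit

{20, 40, 50}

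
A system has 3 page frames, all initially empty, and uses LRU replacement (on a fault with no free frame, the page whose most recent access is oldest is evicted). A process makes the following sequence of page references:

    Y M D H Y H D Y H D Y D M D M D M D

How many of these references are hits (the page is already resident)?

Y -> miss, frames {Y}
M -> miss, frames {Y,M}
D -> miss, frames {Y,M,D}
H -> miss, evict Y, frames {M,D,H}
Y -> miss, evict M, frames {D,H,Y}
H -> hit
D -> hit
Y -> hit
H -> hit
D -> hit
Y -> hit
D -> hit
M -> miss, evict H, frames {Y,D,M}
D -> hit
M -> hit
D -> hit
M -> hit
D -> hit
Hits: 12.

12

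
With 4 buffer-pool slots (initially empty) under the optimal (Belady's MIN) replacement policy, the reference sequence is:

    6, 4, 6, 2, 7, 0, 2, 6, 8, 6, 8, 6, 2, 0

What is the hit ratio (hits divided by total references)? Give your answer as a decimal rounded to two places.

6: fault, frames [6]
4: fault, frames [6, 4]
6: hit
2: fault, frames [6, 4, 2]
7: fault, frames [6, 4, 2, 7]
0: fault, evict 7, frames [6, 4, 2, 0]
2: hit
6: hit
8: fault, evict 4, frames [6, 2, 0, 8]
6: hit
8: hit
6: hit
2: hit
0: hit
Hits: 8 of 14 references → 8/14 = 0.5714.

0.57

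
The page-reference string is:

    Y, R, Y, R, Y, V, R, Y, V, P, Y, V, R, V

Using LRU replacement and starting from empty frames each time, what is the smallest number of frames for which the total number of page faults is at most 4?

4

f=1: 14 faults
f=2: 10 faults
f=3: 5 faults
f=4: 4 faults
Smallest f with faults ≤ 4 is 4.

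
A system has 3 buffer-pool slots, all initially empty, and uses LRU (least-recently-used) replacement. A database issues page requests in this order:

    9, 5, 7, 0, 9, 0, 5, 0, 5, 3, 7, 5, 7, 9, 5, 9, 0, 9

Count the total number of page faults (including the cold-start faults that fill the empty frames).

9: fault, frames {9}
5: fault, frames {9,5}
7: fault, frames {9,5,7}
0: fault, evict 9, frames {5,7,0}
9: fault, evict 5, frames {7,0,9}
0: hit
5: fault, evict 7, frames {9,0,5}
0: hit
5: hit
3: fault, evict 9, frames {0,5,3}
7: fault, evict 0, frames {5,3,7}
5: hit
7: hit
9: fault, evict 3, frames {5,7,9}
5: hit
9: hit
0: fault, evict 7, frames {5,9,0}
9: hit
Page faults: 10.

10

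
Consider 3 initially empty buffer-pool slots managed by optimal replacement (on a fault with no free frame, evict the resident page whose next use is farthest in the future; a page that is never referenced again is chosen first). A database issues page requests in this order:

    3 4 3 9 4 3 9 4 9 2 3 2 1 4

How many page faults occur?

5

3: miss, frames [3]
4: miss, frames [3, 4]
3: hit
9: miss, frames [3, 4, 9]
4: hit
3: hit
9: hit
4: hit
9: hit
2: miss, evict 9, frames [3, 4, 2]
3: hit
2: hit
1: miss, evict 2, frames [3, 4, 1]
4: hit
Page faults: 5.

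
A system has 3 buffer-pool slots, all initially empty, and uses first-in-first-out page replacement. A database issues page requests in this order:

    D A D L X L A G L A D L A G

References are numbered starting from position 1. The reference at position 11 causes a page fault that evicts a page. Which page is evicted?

pos 1: D: miss, frames {D}
pos 2: A: miss, frames {D,A}
pos 3: D: hit
pos 4: L: miss, frames {D,A,L}
pos 5: X: miss, evict D, frames {A,L,X}
pos 6: L: hit
pos 7: A: hit
pos 8: G: miss, evict A, frames {L,X,G}
pos 9: L: hit
pos 10: A: miss, evict L, frames {X,G,A}
pos 11: D: miss, evict X, frames {G,A,D}
At position 11, page X is evicted.

X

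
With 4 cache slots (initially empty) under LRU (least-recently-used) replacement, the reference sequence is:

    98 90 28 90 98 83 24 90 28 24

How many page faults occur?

98 -> fault, frames {98}
90 -> fault, frames {98,90}
28 -> fault, frames {98,90,28}
90 -> hit
98 -> hit
83 -> fault, frames {28,90,98,83}
24 -> fault, evict 28, frames {90,98,83,24}
90 -> hit
28 -> fault, evict 98, frames {83,24,90,28}
24 -> hit
Page faults: 6.

6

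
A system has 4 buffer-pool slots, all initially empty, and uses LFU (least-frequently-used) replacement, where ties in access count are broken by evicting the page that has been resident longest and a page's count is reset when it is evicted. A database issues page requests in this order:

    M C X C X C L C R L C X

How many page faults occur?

5

M: miss, frames {M}
C: miss, frames {M,C}
X: miss, frames {M,C,X}
C: hit
X: hit
C: hit
L: miss, frames {M,C,X,L}
C: hit
R: miss, evict M, frames {C,X,L,R}
L: hit
C: hit
X: hit
Page faults: 5.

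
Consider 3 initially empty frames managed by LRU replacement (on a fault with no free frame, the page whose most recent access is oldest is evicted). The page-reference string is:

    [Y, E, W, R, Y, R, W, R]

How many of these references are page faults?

5

Y → miss, frames (Y)
E → miss, frames (Y E)
W → miss, frames (Y E W)
R → miss, evict Y, frames (E W R)
Y → miss, evict E, frames (W R Y)
R → hit
W → hit
R → hit
Page faults: 5.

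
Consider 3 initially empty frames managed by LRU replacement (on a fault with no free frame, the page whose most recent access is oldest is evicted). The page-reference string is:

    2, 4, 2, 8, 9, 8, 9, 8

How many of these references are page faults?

4

2 -> miss, frames (2)
4 -> miss, frames (2 4)
2 -> hit
8 -> miss, frames (4 2 8)
9 -> miss, evict 4, frames (2 8 9)
8 -> hit
9 -> hit
8 -> hit
Page faults: 4.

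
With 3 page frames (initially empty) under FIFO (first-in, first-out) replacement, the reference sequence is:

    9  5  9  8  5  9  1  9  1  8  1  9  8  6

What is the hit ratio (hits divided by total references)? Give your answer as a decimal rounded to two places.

9 → miss, frames (9)
5 → miss, frames (9 5)
9 → hit
8 → miss, frames (9 5 8)
5 → hit
9 → hit
1 → miss, evict 9, frames (5 8 1)
9 → miss, evict 5, frames (8 1 9)
1 → hit
8 → hit
1 → hit
9 → hit
8 → hit
6 → miss, evict 8, frames (1 9 6)
Hits: 8 of 14 references → 8/14 = 0.5714.

0.57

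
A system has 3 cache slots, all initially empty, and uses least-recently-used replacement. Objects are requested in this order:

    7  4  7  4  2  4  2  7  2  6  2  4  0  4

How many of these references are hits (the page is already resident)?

8

7: fault, frames (7)
4: fault, frames (7 4)
7: hit
4: hit
2: fault, frames (7 4 2)
4: hit
2: hit
7: hit
2: hit
6: fault, evict 4, frames (7 2 6)
2: hit
4: fault, evict 7, frames (6 2 4)
0: fault, evict 6, frames (2 4 0)
4: hit
Hits: 8.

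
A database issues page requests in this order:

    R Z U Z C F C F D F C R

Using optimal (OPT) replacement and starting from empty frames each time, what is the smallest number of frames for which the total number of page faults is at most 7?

3

f=1: 12 faults
f=2: 8 faults
f=3: 7 faults
f=4: 6 faults
f=5: 6 faults
f=6: 6 faults
Smallest f with faults ≤ 7 is 3.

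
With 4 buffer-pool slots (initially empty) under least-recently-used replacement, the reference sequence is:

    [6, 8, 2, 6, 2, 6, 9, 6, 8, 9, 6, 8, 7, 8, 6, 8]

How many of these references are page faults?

5

6 -> miss, frames [6]
8 -> miss, frames [6, 8]
2 -> miss, frames [6, 8, 2]
6 -> hit
2 -> hit
6 -> hit
9 -> miss, frames [8, 2, 6, 9]
6 -> hit
8 -> hit
9 -> hit
6 -> hit
8 -> hit
7 -> miss, evict 2, frames [9, 6, 8, 7]
8 -> hit
6 -> hit
8 -> hit
Page faults: 5.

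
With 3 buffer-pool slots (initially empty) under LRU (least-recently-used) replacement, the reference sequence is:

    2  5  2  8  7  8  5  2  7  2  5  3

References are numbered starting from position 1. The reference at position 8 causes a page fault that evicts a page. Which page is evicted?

7

pos 1: 2: fault, frames [2]
pos 2: 5: fault, frames [2, 5]
pos 3: 2: hit
pos 4: 8: fault, frames [5, 2, 8]
pos 5: 7: fault, evict 5, frames [2, 8, 7]
pos 6: 8: hit
pos 7: 5: fault, evict 2, frames [7, 8, 5]
pos 8: 2: fault, evict 7, frames [8, 5, 2]
At position 8, page 7 is evicted.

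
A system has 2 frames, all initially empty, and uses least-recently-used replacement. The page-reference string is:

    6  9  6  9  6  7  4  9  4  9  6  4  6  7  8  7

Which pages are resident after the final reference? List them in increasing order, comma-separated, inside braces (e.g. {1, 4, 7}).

{7, 8}

6 -> miss, frames {6}
9 -> miss, frames {6,9}
6 -> hit
9 -> hit
6 -> hit
7 -> miss, evict 9, frames {6,7}
4 -> miss, evict 6, frames {7,4}
9 -> miss, evict 7, frames {4,9}
4 -> hit
9 -> hit
6 -> miss, evict 4, frames {9,6}
4 -> miss, evict 9, frames {6,4}
6 -> hit
7 -> miss, evict 4, frames {6,7}
8 -> miss, evict 6, frames {7,8}
7 -> hit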